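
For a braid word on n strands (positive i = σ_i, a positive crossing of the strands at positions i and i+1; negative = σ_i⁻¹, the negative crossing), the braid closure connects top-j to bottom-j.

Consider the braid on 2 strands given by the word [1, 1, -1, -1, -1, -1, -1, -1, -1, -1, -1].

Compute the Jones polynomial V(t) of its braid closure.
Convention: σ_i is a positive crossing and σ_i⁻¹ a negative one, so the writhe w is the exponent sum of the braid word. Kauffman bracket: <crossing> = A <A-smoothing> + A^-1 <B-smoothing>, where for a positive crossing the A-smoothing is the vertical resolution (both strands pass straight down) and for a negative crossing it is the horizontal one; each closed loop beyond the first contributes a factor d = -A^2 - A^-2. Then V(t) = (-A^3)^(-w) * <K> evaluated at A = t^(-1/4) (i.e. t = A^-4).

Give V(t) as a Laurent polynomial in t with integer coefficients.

The presented braid s1 s1 s1^-1 s1^-1 s1^-1 s1^-1 s1^-1 s1^-1 s1^-1 s1^-1 s1^-1 on 2 strands reduces by inverse Markov moves (closure unchanged at each step):
  Deconjugate: the word is γ·β·γ⁻¹ with γ = s1 s1 (prefix) and γ⁻¹ = s1^-1 s1^-1 (suffix); strip both.
Reduced to β = s1^-1 s1^-1 s1^-1 s1^-1 s1^-1 s1^-1 s1^-1 on 2 strands, 7 crossings.
Compute on β:
Braid: s1^-1 s1^-1 s1^-1 s1^-1 s1^-1 s1^-1 s1^-1 on 2 strands, 7 crossings.
Writhe w = (#positive) - (#negative) = 0 - 7 = -7.
Computing the Kauffman bracket via state sum. There are 2^7 = 128 states.
For each crossing: s=0 is the vertical smoothing, s=1 horizontal. Crossing k contributes A^(sign_k * (1 - 2*s_k)); loop factor d = -A^2 - A^-2.
Tabulate the states by total A-exponent and number of loops L (A-exp: L × count):
  A^7: L=7 ×1
  A^5: L=6 ×7
  A^3: L=5 ×21
  A^1: L=4 ×35
  A^-1: L=3 ×35
  A^-3: L=2 ×21
  A^-5: L=1 ×7
  A^-7: L=2 ×1
Each group contributes A^e * Σ count * d^(L-1):
Powers of d = -A^2 - A^-2: d^2 = A^4 + 2 + A^-4; d^3 = -A^6 - 3*A^2 - 3*A^-2 - A^-6; d^4 = A^8 + 4*A^4 + 6 + 4*A^-4 + A^-8; d^5 = -A^10 - 5*A^6 - 10*A^2 - 10*A^-2 - 5*A^-6 - A^-10; d^6 = A^12 + 6*A^8 + 15*A^4 + 20 + 15*A^-4 + 6*A^-8 + A^-12.
  A^7 * (d^6) = A^19 + 6*A^15 + 15*A^11 + 20*A^7 + 15*A^3 + 6*A^-1 + A^-5
  A^5 * (7*d^5) = -7*A^15 - 35*A^11 - 70*A^7 - 70*A^3 - 35*A^-1 - 7*A^-5
  A^3 * (21*d^4) = 21*A^11 + 84*A^7 + 126*A^3 + 84*A^-1 + 21*A^-5
  A^1 * (35*d^3) = -35*A^7 - 105*A^3 - 105*A^-1 - 35*A^-5
  A^-1 * (35*d^2) = 35*A^3 + 70*A^-1 + 35*A^-5
  A^-3 * (21*d) = -21*A^-1 - 21*A^-5
  A^-5 * (7) = 7*A^-5
  A^-7 * (d) = -A^-5 - A^-9
Summing the groups: <K> = A^19 - A^15 + A^11 - A^7 + A^3 - A^-1 - A^-9
Normalise by the writhe: (-A^3)^(-w) = (-A^3)^(7) = -A^21, so f(A) = -A^21 * <K> = -A^40 + A^36 - A^32 + A^28 - A^24 + A^20 + A^12.
Substitute A = t^(-1/4), i.e. A^e → t^(-e/4): V(t) = t^-3 + t^-5 - t^-6 + t^-7 - t^-8 + t^-9 - t^-10

Answer: t^-3 + t^-5 - t^-6 + t^-7 - t^-8 + t^-9 - t^-10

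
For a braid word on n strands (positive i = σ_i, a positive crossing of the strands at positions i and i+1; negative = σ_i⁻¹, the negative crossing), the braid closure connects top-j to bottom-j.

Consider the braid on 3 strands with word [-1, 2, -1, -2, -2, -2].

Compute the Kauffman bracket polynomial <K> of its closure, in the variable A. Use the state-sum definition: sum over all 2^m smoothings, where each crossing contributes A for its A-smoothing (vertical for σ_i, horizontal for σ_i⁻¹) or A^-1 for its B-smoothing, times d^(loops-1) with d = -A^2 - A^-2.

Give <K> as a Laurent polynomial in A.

Braid: s1^-1 s2 s1^-1 s2^-1 s2^-1 s2^-1 on 3 strands, 6 crossings.
Writhe w = (#positive) - (#negative) = 1 - 5 = -4.
Computing the Kauffman bracket via state sum. There are 2^6 = 64 states.
Each crossing splits two ways (0=vertical, 1=horizontal). The state's weight is A^(#A-smoothings - #B-smoothings) * d^(loops - 1).
Tabulate the states by total A-exponent and number of loops L (A-exp: L × count):
  A^6: L=4 ×1
  A^4: L=3 ×6
  A^2: L=2 ×12, L=4 ×3
  A^0: L=1 ×9, L=3 ×10, L=5 ×1
  A^-2: L=2 ×12, L=4 ×3
  A^-4: L=1 ×2, L=3 ×4
  A^-6: L=2 ×1
Each group contributes A^e * Σ count * d^(L-1):
Powers of d = -A^2 - A^-2: d^2 = A^4 + 2 + A^-4; d^3 = -A^6 - 3*A^2 - 3*A^-2 - A^-6; d^4 = A^8 + 4*A^4 + 6 + 4*A^-4 + A^-8.
  A^6 * (d^3) = -A^12 - 3*A^8 - 3*A^4 - 1
  A^4 * (6*d^2) = 6*A^8 + 12*A^4 + 6
  A^2 * (12*d + 3*d^3) = -3*A^8 - 21*A^4 - 21 - 3*A^-4
  A^0 * (9 + 10*d^2 + d^4) = A^8 + 14*A^4 + 35 + 14*A^-4 + A^-8
  A^-2 * (12*d + 3*d^3) = -3*A^4 - 21 - 21*A^-4 - 3*A^-8
  A^-4 * (2 + 4*d^2) = 4 + 10*A^-4 + 4*A^-8
  A^-6 * (d) = -A^-4 - A^-8
Summing the groups: <K> = -A^12 + A^8 - A^4 + 2 - A^-4 + A^-8

Answer: -A^12 + A^8 - A^4 + 2 - A^-4 + A^-8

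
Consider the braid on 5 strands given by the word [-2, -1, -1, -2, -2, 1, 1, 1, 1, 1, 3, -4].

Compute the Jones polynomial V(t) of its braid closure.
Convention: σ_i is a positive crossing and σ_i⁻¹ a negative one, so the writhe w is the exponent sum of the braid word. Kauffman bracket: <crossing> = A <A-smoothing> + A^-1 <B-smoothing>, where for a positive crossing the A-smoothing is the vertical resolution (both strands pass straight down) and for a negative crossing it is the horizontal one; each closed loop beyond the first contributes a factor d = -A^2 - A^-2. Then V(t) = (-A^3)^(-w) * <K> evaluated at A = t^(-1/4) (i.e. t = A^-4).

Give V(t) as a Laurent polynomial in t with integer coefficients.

-t^4 + t^3 - t^2 + 2*t - 1 + 2*t^-1 - t^-2 + t^-3 - t^-4

Derivation:
The presented braid s2^-1 s1^-1 s1^-1 s2^-1 s2^-1 s1 s1 s1 s1 s1 s3 s4^-1 on 5 strands reduces by inverse Markov moves (closure unchanged at each step):
  Destabilize: the word has the form β·s4^-1 where s4^-1 occurs only as the final letter (β ∈ B_4); drop it and the last strand → 4 strands.
  Destabilize: the word has the form β·s3 where s3 occurs only as the final letter (β ∈ B_3); drop it and the last strand → 3 strands.
Reduced to β = s2^-1 s1^-1 s1^-1 s2^-1 s2^-1 s1 s1 s1 s1 s1 on 3 strands, 10 crossings.
Compute on β:
Braid: s2^-1 s1^-1 s1^-1 s2^-1 s2^-1 s1 s1 s1 s1 s1 on 3 strands, 10 crossings.
Writhe w = (#positive) - (#negative) = 5 - 5 = 0.
Computing the Kauffman bracket via state sum. There are 2^10 = 1024 states.
For each crossing: s=0 is the vertical smoothing, s=1 horizontal. Crossing k contributes A^(sign_k * (1 - 2*s_k)); loop factor d = -A^2 - A^-2.
Tabulate the states by total A-exponent and number of loops L (A-exp: L × count):
  A^10: L=4 ×1
  A^8: L=3 ×10
  A^6: L=2 ×29, L=4 ×16
  A^4: L=1 ×26, L=3 ×74, L=5 ×20
  A^2: L=2 ×90, L=4 ×105, L=6 ×15
  A^0: L=1 ×15, L=3 ×141, L=5 ×90, L=7 ×6
  A^-2: L=2 ×35, L=4 ×130, L=6 ×44, L=8 ×1
  A^-4: L=3 ×40, L=5 ×69, L=7 ×11
  A^-6: L=4 ×25, L=6 ×19, L=8 ×1
  A^-8: L=5 ×8, L=7 ×2
  A^-10: L=6 ×1
Each group contributes A^e * Σ count * d^(L-1):
Powers of d = -A^2 - A^-2: d^2 = A^4 + 2 + A^-4; d^3 = -A^6 - 3*A^2 - 3*A^-2 - A^-6; d^4 = A^8 + 4*A^4 + 6 + 4*A^-4 + A^-8; d^5 = -A^10 - 5*A^6 - 10*A^2 - 10*A^-2 - 5*A^-6 - A^-10; d^6 = A^12 + 6*A^8 + 15*A^4 + 20 + 15*A^-4 + 6*A^-8 + A^-12; d^7 = -A^14 - 7*A^10 - 21*A^6 - 35*A^2 - 35*A^-2 - 21*A^-6 - 7*A^-10 - A^-14.
  A^10 * (d^3) = -A^16 - 3*A^12 - 3*A^8 - A^4
  A^8 * (10*d^2) = 10*A^12 + 20*A^8 + 10*A^4
  A^6 * (29*d + 16*d^3) = -16*A^12 - 77*A^8 - 77*A^4 - 16
  A^4 * (26 + 74*d^2 + 20*d^4) = 20*A^12 + 154*A^8 + 294*A^4 + 154 + 20*A^-4
  A^2 * (90*d + 105*d^3 + 15*d^5) = -15*A^12 - 180*A^8 - 555*A^4 - 555 - 180*A^-4 - 15*A^-8
  A^0 * (15 + 141*d^2 + 90*d^4 + 6*d^6) = 6*A^12 + 126*A^8 + 591*A^4 + 957 + 591*A^-4 + 126*A^-8 + 6*A^-12
  A^-2 * (35*d + 130*d^3 + 44*d^5 + d^7) = -A^12 - 51*A^8 - 371*A^4 - 900 - 900*A^-4 - 371*A^-8 - 51*A^-12 - A^-16
  A^-4 * (40*d^2 + 69*d^4 + 11*d^6) = 11*A^8 + 135*A^4 + 481 + 714*A^-4 + 481*A^-8 + 135*A^-12 + 11*A^-16
  A^-6 * (25*d^3 + 19*d^5 + d^7) = -A^8 - 26*A^4 - 141 - 300*A^-4 - 300*A^-8 - 141*A^-12 - 26*A^-16 - A^-20
  A^-8 * (8*d^4 + 2*d^6) = 2*A^4 + 20 + 62*A^-4 + 88*A^-8 + 62*A^-12 + 20*A^-16 + 2*A^-20
  A^-10 * (d^5) = -1 - 5*A^-4 - 10*A^-8 - 10*A^-12 - 5*A^-16 - A^-20
Summing the groups: <K> = -A^16 + A^12 - A^8 + 2*A^4 - 1 + 2*A^-4 - A^-8 + A^-12 - A^-16
Normalise by the writhe: (-A^3)^(-w) = (-A^3)^(0) = 1, so f(A) = 1 * <K> = -A^16 + A^12 - A^8 + 2*A^4 - 1 + 2*A^-4 - A^-8 + A^-12 - A^-16.
Substitute A = t^(-1/4), i.e. A^e → t^(-e/4): V(t) = -t^4 + t^3 - t^2 + 2*t - 1 + 2*t^-1 - t^-2 + t^-3 - t^-4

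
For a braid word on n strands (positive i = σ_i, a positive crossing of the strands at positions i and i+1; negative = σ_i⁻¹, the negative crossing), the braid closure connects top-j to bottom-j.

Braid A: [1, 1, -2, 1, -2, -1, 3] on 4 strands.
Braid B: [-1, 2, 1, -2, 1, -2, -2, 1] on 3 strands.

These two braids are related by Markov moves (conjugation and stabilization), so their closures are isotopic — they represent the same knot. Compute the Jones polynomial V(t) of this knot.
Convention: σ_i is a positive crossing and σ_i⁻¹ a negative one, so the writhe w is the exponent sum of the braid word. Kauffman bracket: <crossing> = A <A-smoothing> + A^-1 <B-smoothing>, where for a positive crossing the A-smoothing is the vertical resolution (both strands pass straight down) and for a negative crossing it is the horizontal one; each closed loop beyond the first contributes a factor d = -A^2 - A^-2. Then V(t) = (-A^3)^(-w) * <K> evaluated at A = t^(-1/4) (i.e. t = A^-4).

Markov-equivalent braids have isotopic closures, hence identical knot invariants. Strip the Markov moves from each word to reach a common short braid β, then compute V(t) once on β.
Braid A: s1 s1 s2^-1 s1 s2^-1 s1^-1 s3 on 4 strands reduces by inverse Markov moves (closure unchanged at each step):
  Destabilize: the word has the form β·s3 where s3 occurs only as the final letter (β ∈ B_3); drop it and the last strand → 3 strands.
  Deconjugate: the word is γ·β·γ⁻¹ with γ = s1 (prefix) and γ⁻¹ = s1^-1 (suffix); strip both.
Reduced to β = s1 s2^-1 s1 s2^-1 on 3 strands, 4 crossings.
Braid B: s1^-1 s2 s1 s2^-1 s1 s2^-1 s2^-1 s1 on 3 strands reduces by inverse Markov moves (closure unchanged at each step):
  Deconjugate: the word is γ·β·γ⁻¹ with γ = s1^-1 s2 (prefix) and γ⁻¹ = s2^-1 s1 (suffix); strip both.
Reduced to β = s1 s2^-1 s1 s2^-1 on 3 strands, 4 crossings.
Both give the same β = s1 s2^-1 s1 s2^-1 on 3 strands, so one state sum suffices:
Braid: s1 s2^-1 s1 s2^-1 on 3 strands, 4 crossings.
Writhe w = (#positive) - (#negative) = 2 - 2 = 0.
Enumerate smoothing states for the bracket polynomial. There are 2^4 = 16 states.
For each crossing: s=0 is the vertical smoothing, s=1 horizontal. Crossing k contributes A^(sign_k * (1 - 2*s_k)); loop factor d = -A^2 - A^-2.
  state 0000: A-exp=+0, loops=3, term = A^0 * d^2
  state 0001: A-exp=+2, loops=2, term = A^2 * d^1
  state 0010: A-exp=-2, loops=2, term = A^-2 * d^1
  state 0011: A-exp=+0, loops=1, term = A^0 * d^0
  state 0100: A-exp=+2, loops=2, term = A^2 * d^1
  state 0101: A-exp=+4, loops=3, term = A^4 * d^2
  state 0110: A-exp=+0, loops=1, term = A^0 * d^0
  state 0111: A-exp=+2, loops=2, term = A^2 * d^1
  state 1000: A-exp=-2, loops=2, term = A^-2 * d^1
  state 1001: A-exp=+0, loops=1, term = A^0 * d^0
  state 1010: A-exp=-4, loops=3, term = A^-4 * d^2
  state 1011: A-exp=-2, loops=2, term = A^-2 * d^1
  state 1100: A-exp=+0, loops=1, term = A^0 * d^0
  state 1101: A-exp=+2, loops=2, term = A^2 * d^1
  state 1110: A-exp=-2, loops=2, term = A^-2 * d^1
  state 1111: A-exp=+0, loops=1, term = A^0 * d^0
Collect the terms by A-exponent (count of states per loop number):
Powers of d = -A^2 - A^-2: d^2 = A^4 + 2 + A^-4.
  A^4 * (d^2) = A^8 + 2*A^4 + 1
  A^2 * (4*d) = -4*A^4 - 4
  A^0 * (5 + d^2) = A^4 + 7 + A^-4
  A^-2 * (4*d) = -4 - 4*A^-4
  A^-4 * (d^2) = 1 + 2*A^-4 + A^-8
Summing the groups: <K> = A^8 - A^4 + 1 - A^-4 + A^-8
Normalise by the writhe: (-A^3)^(-w) = (-A^3)^(0) = 1, so f(A) = 1 * <K> = A^8 - A^4 + 1 - A^-4 + A^-8.
Substitute A = t^(-1/4), i.e. A^e → t^(-e/4): V(t) = t^2 - t + 1 - t^-1 + t^-2

Answer: t^2 - t + 1 - t^-1 + t^-2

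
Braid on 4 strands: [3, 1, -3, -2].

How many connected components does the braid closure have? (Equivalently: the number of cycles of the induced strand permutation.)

Track the strand permutation on 4 strands, starting from identity.
  step 1: s3 swaps positions 3,4 -> [1 2 4 3]
  step 2: s1 swaps positions 1,2 -> [2 1 4 3]
  step 3: s3^-1 swaps positions 3,4 -> [2 1 3 4]
  step 4: s2^-1 swaps positions 2,3 -> [2 3 1 4]
Final permutation (position -> original strand): [2 3 1 4]
Closure components = cycle count of this permutation = 2.

Answer: 2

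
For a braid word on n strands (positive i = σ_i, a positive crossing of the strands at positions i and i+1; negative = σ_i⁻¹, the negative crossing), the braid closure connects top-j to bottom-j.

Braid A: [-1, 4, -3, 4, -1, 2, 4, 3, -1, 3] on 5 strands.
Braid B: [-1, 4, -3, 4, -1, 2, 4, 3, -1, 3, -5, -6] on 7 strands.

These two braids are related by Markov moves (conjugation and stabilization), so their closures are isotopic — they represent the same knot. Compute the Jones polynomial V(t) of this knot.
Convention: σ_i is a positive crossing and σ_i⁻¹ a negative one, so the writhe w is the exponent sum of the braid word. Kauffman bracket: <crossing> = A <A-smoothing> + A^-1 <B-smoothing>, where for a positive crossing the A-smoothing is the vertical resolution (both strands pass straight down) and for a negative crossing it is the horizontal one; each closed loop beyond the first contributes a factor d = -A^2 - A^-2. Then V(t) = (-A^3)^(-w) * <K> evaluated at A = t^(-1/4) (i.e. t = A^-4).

Markov-equivalent braids have isotopic closures, hence identical knot invariants. Strip the Markov moves from each word to reach a common short braid β, then compute V(t) once on β.
Braid A: s1^-1 s4 s3^-1 s4 s1^-1 s2 s4 s3 s1^-1 s3 on 5 strands has no conjugating prefix/suffix or stabilization to strip; take β = s1^-1 s4 s3^-1 s4 s1^-1 s2 s4 s3 s1^-1 s3.
Braid B: s1^-1 s4 s3^-1 s4 s1^-1 s2 s4 s3 s1^-1 s3 s5^-1 s6^-1 on 7 strands reduces by inverse Markov moves (closure unchanged at each step):
  Destabilize: the word has the form β·s6^-1 where s6^-1 occurs only as the final letter (β ∈ B_6); drop it and the last strand → 6 strands.
  Destabilize: the word has the form β·s5^-1 where s5^-1 occurs only as the final letter (β ∈ B_5); drop it and the last strand → 5 strands.
Reduced to β = s1^-1 s4 s3^-1 s4 s1^-1 s2 s4 s3 s1^-1 s3 on 5 strands, 10 crossings.
Both give the same β = s1^-1 s4 s3^-1 s4 s1^-1 s2 s4 s3 s1^-1 s3 on 5 strands, so one state sum suffices:
Braid: s1^-1 s4 s3^-1 s4 s1^-1 s2 s4 s3 s1^-1 s3 on 5 strands, 10 crossings.
Writhe w = (#positive) - (#negative) = 6 - 4 = 2.
Computing the Kauffman bracket via state sum. There are 2^10 = 1024 states.
Each crossing splits two ways (0=vertical, 1=horizontal). The state's weight is A^(#A-smoothings - #B-smoothings) * d^(loops - 1).
Tabulate the states by total A-exponent and number of loops L (A-exp: L × count):
  A^10: L=5 ×1
  A^8: L=4 ×7, L=6 ×3
  A^6: L=3 ×18, L=5 ×26, L=7 ×1
  A^4: L=2 ×21, L=4 ×85, L=6 ×14
  A^2: L=1 ×9, L=3 ×137, L=5 ×62, L=7 ×2
  A^0: L=2 ×105, L=4 ×132, L=6 ×15
  A^-2: L=1 ×30, L=3 ×132, L=5 ×47, L=7 ×1
  A^-4: L=2 ×49, L=4 ×65, L=6 ×6
  A^-6: L=3 ×31, L=5 ×14
  A^-8: L=4 ×9, L=6 ×1
  A^-10: L=5 ×1
Each group contributes A^e * Σ count * d^(L-1):
Powers of d = -A^2 - A^-2: d^2 = A^4 + 2 + A^-4; d^3 = -A^6 - 3*A^2 - 3*A^-2 - A^-6; d^4 = A^8 + 4*A^4 + 6 + 4*A^-4 + A^-8; d^5 = -A^10 - 5*A^6 - 10*A^2 - 10*A^-2 - 5*A^-6 - A^-10; d^6 = A^12 + 6*A^8 + 15*A^4 + 20 + 15*A^-4 + 6*A^-8 + A^-12.
  A^10 * (d^4) = A^18 + 4*A^14 + 6*A^10 + 4*A^6 + A^2
  A^8 * (7*d^3 + 3*d^5) = -3*A^18 - 22*A^14 - 51*A^10 - 51*A^6 - 22*A^2 - 3*A^-2
  A^6 * (18*d^2 + 26*d^4 + d^6) = A^18 + 32*A^14 + 137*A^10 + 212*A^6 + 137*A^2 + 32*A^-2 + A^-6
  A^4 * (21*d + 85*d^3 + 14*d^5) = -14*A^14 - 155*A^10 - 416*A^6 - 416*A^2 - 155*A^-2 - 14*A^-6
  A^2 * (9 + 137*d^2 + 62*d^4 + 2*d^6) = 2*A^14 + 74*A^10 + 415*A^6 + 695*A^2 + 415*A^-2 + 74*A^-6 + 2*A^-10
  A^0 * (105*d + 132*d^3 + 15*d^5) = -15*A^10 - 207*A^6 - 651*A^2 - 651*A^-2 - 207*A^-6 - 15*A^-10
  A^-2 * (30 + 132*d^2 + 47*d^4 + d^6) = A^10 + 53*A^6 + 335*A^2 + 596*A^-2 + 335*A^-6 + 53*A^-10 + A^-14
  A^-4 * (49*d + 65*d^3 + 6*d^5) = -6*A^6 - 95*A^2 - 304*A^-2 - 304*A^-6 - 95*A^-10 - 6*A^-14
  A^-6 * (31*d^2 + 14*d^4) = 14*A^2 + 87*A^-2 + 146*A^-6 + 87*A^-10 + 14*A^-14
  A^-8 * (9*d^3 + d^5) = -A^2 - 14*A^-2 - 37*A^-6 - 37*A^-10 - 14*A^-14 - A^-18
  A^-10 * (d^4) = A^-2 + 4*A^-6 + 6*A^-10 + 4*A^-14 + A^-18
Summing the groups: <K> = -A^18 + 2*A^14 - 3*A^10 + 4*A^6 - 3*A^2 + 4*A^-2 - 2*A^-6 + A^-10 - A^-14
Normalise by the writhe: (-A^3)^(-w) = (-A^3)^(-2) = A^-6, so f(A) = A^-6 * <K> = -A^12 + 2*A^8 - 3*A^4 + 4 - 3*A^-4 + 4*A^-8 - 2*A^-12 + A^-16 - A^-20.
Substitute A = t^(-1/4), i.e. A^e → t^(-e/4): V(t) = -t^5 + t^4 - 2*t^3 + 4*t^2 - 3*t + 4 - 3*t^-1 + 2*t^-2 - t^-3

Answer: -t^5 + t^4 - 2*t^3 + 4*t^2 - 3*t + 4 - 3*t^-1 + 2*t^-2 - t^-3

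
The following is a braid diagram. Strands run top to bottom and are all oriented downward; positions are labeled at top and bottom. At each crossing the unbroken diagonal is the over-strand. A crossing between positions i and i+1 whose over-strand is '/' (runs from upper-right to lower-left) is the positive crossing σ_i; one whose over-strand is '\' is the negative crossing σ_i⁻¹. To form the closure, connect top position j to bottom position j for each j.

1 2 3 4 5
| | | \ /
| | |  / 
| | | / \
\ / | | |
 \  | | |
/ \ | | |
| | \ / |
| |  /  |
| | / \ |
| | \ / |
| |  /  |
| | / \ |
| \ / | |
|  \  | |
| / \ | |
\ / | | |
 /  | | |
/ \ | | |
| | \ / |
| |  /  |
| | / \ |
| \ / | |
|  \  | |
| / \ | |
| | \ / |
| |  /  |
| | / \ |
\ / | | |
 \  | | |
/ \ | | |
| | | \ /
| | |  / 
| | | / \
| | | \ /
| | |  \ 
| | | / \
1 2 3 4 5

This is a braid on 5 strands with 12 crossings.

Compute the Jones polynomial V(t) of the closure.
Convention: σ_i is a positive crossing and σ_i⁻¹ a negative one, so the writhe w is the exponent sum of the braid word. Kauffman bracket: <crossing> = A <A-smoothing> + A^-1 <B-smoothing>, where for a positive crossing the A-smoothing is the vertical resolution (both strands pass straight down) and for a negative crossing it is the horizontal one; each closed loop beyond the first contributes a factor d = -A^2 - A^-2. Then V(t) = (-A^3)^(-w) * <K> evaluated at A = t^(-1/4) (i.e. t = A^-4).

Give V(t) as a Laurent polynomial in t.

Reading the diagram top to bottom ('/'-over between positions i,i+1 = s_i, '\'-over = s_i^-1): braid word = s4 s1^-1 s3 s3 s2^-1 s1 s3 s2^-1 s3 s1^-1 s4 s4^-1.
The presented braid s4 s1^-1 s3 s3 s2^-1 s1 s3 s2^-1 s3 s1^-1 s4 s4^-1 on 5 strands reduces by inverse Markov moves (closure unchanged at each step):
  Deconjugate: the word is γ·β·γ⁻¹ with γ = s4 (prefix) and γ⁻¹ = s4^-1 (suffix); strip both.
  Destabilize: the word has the form β·s4 where s4 occurs only as the final letter (β ∈ B_4); drop it and the last strand → 4 strands.
Reduced to β = s1^-1 s3 s3 s2^-1 s1 s3 s2^-1 s3 s1^-1 on 4 strands, 9 crossings.
Compute on β:
Braid: s1^-1 s3 s3 s2^-1 s1 s3 s2^-1 s3 s1^-1 on 4 strands, 9 crossings.
Writhe w = (#positive) - (#negative) = 5 - 4 = 1.
State-sum expansion of <K>. There are 2^9 = 512 states.
Each crossing splits two ways (0=vertical, 1=horizontal). The state's weight is A^(#A-smoothings - #B-smoothings) * d^(loops - 1).
Tabulate the states by total A-exponent and number of loops L (A-exp: L × count):
  A^9: L=4 ×1
  A^7: L=3 ×9
  A^5: L=2 ×29, L=4 ×7
  A^3: L=1 ×30, L=3 ×52, L=5 ×2
  A^1: L=2 ×83, L=4 ×43
  A^-1: L=1 ×11, L=3 ×93, L=5 ×22
  A^-3: L=2 ×19, L=4 ×58, L=6 ×7
  A^-5: L=3 ×15, L=5 ×20, L=7 ×1
  A^-7: L=4 ×6, L=6 ×3
  A^-9: L=5 ×1
Each group contributes A^e * Σ count * d^(L-1):
Powers of d = -A^2 - A^-2: d^2 = A^4 + 2 + A^-4; d^3 = -A^6 - 3*A^2 - 3*A^-2 - A^-6; d^4 = A^8 + 4*A^4 + 6 + 4*A^-4 + A^-8; d^5 = -A^10 - 5*A^6 - 10*A^2 - 10*A^-2 - 5*A^-6 - A^-10; d^6 = A^12 + 6*A^8 + 15*A^4 + 20 + 15*A^-4 + 6*A^-8 + A^-12.
  A^9 * (d^3) = -A^15 - 3*A^11 - 3*A^7 - A^3
  A^7 * (9*d^2) = 9*A^11 + 18*A^7 + 9*A^3
  A^5 * (29*d + 7*d^3) = -7*A^11 - 50*A^7 - 50*A^3 - 7*A^-1
  A^3 * (30 + 52*d^2 + 2*d^4) = 2*A^11 + 60*A^7 + 146*A^3 + 60*A^-1 + 2*A^-5
  A^1 * (83*d + 43*d^3) = -43*A^7 - 212*A^3 - 212*A^-1 - 43*A^-5
  A^-1 * (11 + 93*d^2 + 22*d^4) = 22*A^7 + 181*A^3 + 329*A^-1 + 181*A^-5 + 22*A^-9
  A^-3 * (19*d + 58*d^3 + 7*d^5) = -7*A^7 - 93*A^3 - 263*A^-1 - 263*A^-5 - 93*A^-9 - 7*A^-13
  A^-5 * (15*d^2 + 20*d^4 + d^6) = A^7 + 26*A^3 + 110*A^-1 + 170*A^-5 + 110*A^-9 + 26*A^-13 + A^-17
  A^-7 * (6*d^3 + 3*d^5) = -3*A^3 - 21*A^-1 - 48*A^-5 - 48*A^-9 - 21*A^-13 - 3*A^-17
  A^-9 * (d^4) = A^-1 + 4*A^-5 + 6*A^-9 + 4*A^-13 + A^-17
Summing the groups: <K> = -A^15 + A^11 - 2*A^7 + 3*A^3 - 3*A^-1 + 3*A^-5 - 3*A^-9 + 2*A^-13 - A^-17
Normalise by the writhe: (-A^3)^(-w) = (-A^3)^(-1) = -A^-3, so f(A) = -A^-3 * <K> = A^12 - A^8 + 2*A^4 - 3 + 3*A^-4 - 3*A^-8 + 3*A^-12 - 2*A^-16 + A^-20.
Substitute A = t^(-1/4), i.e. A^e → t^(-e/4): V(t) = t^5 - 2*t^4 + 3*t^3 - 3*t^2 + 3*t - 3 + 2*t^-1 - t^-2 + t^-3

Answer: t^5 - 2*t^4 + 3*t^3 - 3*t^2 + 3*t - 3 + 2*t^-1 - t^-2 + t^-3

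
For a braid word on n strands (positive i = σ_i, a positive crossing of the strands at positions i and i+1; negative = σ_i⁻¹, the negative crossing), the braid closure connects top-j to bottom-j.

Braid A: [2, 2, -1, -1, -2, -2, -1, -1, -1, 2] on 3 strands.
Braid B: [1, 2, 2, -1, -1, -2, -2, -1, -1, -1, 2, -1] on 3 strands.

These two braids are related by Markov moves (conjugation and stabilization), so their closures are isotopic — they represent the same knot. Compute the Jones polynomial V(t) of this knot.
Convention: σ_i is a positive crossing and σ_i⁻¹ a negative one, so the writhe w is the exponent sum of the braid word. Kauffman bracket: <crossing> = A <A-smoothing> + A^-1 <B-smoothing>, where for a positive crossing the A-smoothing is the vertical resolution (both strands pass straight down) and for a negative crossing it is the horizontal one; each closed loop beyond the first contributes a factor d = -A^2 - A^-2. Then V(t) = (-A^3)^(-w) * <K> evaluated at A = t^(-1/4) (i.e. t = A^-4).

Markov-equivalent braids have isotopic closures, hence identical knot invariants. Strip the Markov moves from each word to reach a common short braid β, then compute V(t) once on β.
Braid A: s2 s2 s1^-1 s1^-1 s2^-1 s2^-1 s1^-1 s1^-1 s1^-1 s2 on 3 strands has no conjugating prefix/suffix or stabilization to strip; take β = s2 s2 s1^-1 s1^-1 s2^-1 s2^-1 s1^-1 s1^-1 s1^-1 s2.
Braid B: s1 s2 s2 s1^-1 s1^-1 s2^-1 s2^-1 s1^-1 s1^-1 s1^-1 s2 s1^-1 on 3 strands reduces by inverse Markov moves (closure unchanged at each step):
  Deconjugate: the word is γ·β·γ⁻¹ with γ = s1 (prefix) and γ⁻¹ = s1^-1 (suffix); strip both.
Reduced to β = s2 s2 s1^-1 s1^-1 s2^-1 s2^-1 s1^-1 s1^-1 s1^-1 s2 on 3 strands, 10 crossings.
Both give the same β = s2 s2 s1^-1 s1^-1 s2^-1 s2^-1 s1^-1 s1^-1 s1^-1 s2 on 3 strands, so one state sum suffices:
Braid: s2 s2 s1^-1 s1^-1 s2^-1 s2^-1 s1^-1 s1^-1 s1^-1 s2 on 3 strands, 10 crossings.
Writhe w = (#positive) - (#negative) = 3 - 7 = -4.
Computing the Kauffman bracket via state sum. There are 2^10 = 1024 states.
For each crossing: s=0 is the vertical smoothing, s=1 horizontal. Crossing k contributes A^(sign_k * (1 - 2*s_k)); loop factor d = -A^2 - A^-2.
Tabulate the states by total A-exponent and number of loops L (A-exp: L × count):
  A^10: L=6 ×1
  A^8: L=5 ×10
  A^6: L=4 ×41, L=6 ×4
  A^4: L=3 ×87, L=5 ×32, L=7 ×1
  A^2: L=2 ×97, L=4 ×100, L=6 ×13
  A^0: L=1 ×46, L=3 ×152, L=5 ×52, L=7 ×2
  A^-2: L=2 ×103, L=4 ×96, L=6 ×11
  A^-4: L=1 ×15, L=3 ×79, L=5 ×26
  A^-6: L=2 ×18, L=4 ×26, L=6 ×1
  A^-8: L=3 ×8, L=5 ×2
  A^-10: L=4 ×1
Each group contributes A^e * Σ count * d^(L-1):
Powers of d = -A^2 - A^-2: d^2 = A^4 + 2 + A^-4; d^3 = -A^6 - 3*A^2 - 3*A^-2 - A^-6; d^4 = A^8 + 4*A^4 + 6 + 4*A^-4 + A^-8; d^5 = -A^10 - 5*A^6 - 10*A^2 - 10*A^-2 - 5*A^-6 - A^-10; d^6 = A^12 + 6*A^8 + 15*A^4 + 20 + 15*A^-4 + 6*A^-8 + A^-12.
  A^10 * (d^5) = -A^20 - 5*A^16 - 10*A^12 - 10*A^8 - 5*A^4 - 1
  A^8 * (10*d^4) = 10*A^16 + 40*A^12 + 60*A^8 + 40*A^4 + 10
  A^6 * (41*d^3 + 4*d^5) = -4*A^16 - 61*A^12 - 163*A^8 - 163*A^4 - 61 - 4*A^-4
  A^4 * (87*d^2 + 32*d^4 + d^6) = A^16 + 38*A^12 + 230*A^8 + 386*A^4 + 230 + 38*A^-4 + A^-8
  A^2 * (97*d + 100*d^3 + 13*d^5) = -13*A^12 - 165*A^8 - 527*A^4 - 527 - 165*A^-4 - 13*A^-8
  A^0 * (46 + 152*d^2 + 52*d^4 + 2*d^6) = 2*A^12 + 64*A^8 + 390*A^4 + 702 + 390*A^-4 + 64*A^-8 + 2*A^-12
  A^-2 * (103*d + 96*d^3 + 11*d^5) = -11*A^8 - 151*A^4 - 501 - 501*A^-4 - 151*A^-8 - 11*A^-12
  A^-4 * (15 + 79*d^2 + 26*d^4) = 26*A^4 + 183 + 329*A^-4 + 183*A^-8 + 26*A^-12
  A^-6 * (18*d + 26*d^3 + d^5) = -A^4 - 31 - 106*A^-4 - 106*A^-8 - 31*A^-12 - A^-16
  A^-8 * (8*d^2 + 2*d^4) = 2 + 16*A^-4 + 28*A^-8 + 16*A^-12 + 2*A^-16
  A^-10 * (d^3) = -A^-4 - 3*A^-8 - 3*A^-12 - A^-16
Summing the groups: <K> = -A^20 + 2*A^16 - 4*A^12 + 5*A^8 - 5*A^4 + 6 - 4*A^-4 + 3*A^-8 - A^-12
Normalise by the writhe: (-A^3)^(-w) = (-A^3)^(4) = A^12, so f(A) = A^12 * <K> = -A^32 + 2*A^28 - 4*A^24 + 5*A^20 - 5*A^16 + 6*A^12 - 4*A^8 + 3*A^4 - 1.
Substitute A = t^(-1/4), i.e. A^e → t^(-e/4): V(t) = -1 + 3*t^-1 - 4*t^-2 + 6*t^-3 - 5*t^-4 + 5*t^-5 - 4*t^-6 + 2*t^-7 - t^-8

Answer: -1 + 3*t^-1 - 4*t^-2 + 6*t^-3 - 5*t^-4 + 5*t^-5 - 4*t^-6 + 2*t^-7 - t^-8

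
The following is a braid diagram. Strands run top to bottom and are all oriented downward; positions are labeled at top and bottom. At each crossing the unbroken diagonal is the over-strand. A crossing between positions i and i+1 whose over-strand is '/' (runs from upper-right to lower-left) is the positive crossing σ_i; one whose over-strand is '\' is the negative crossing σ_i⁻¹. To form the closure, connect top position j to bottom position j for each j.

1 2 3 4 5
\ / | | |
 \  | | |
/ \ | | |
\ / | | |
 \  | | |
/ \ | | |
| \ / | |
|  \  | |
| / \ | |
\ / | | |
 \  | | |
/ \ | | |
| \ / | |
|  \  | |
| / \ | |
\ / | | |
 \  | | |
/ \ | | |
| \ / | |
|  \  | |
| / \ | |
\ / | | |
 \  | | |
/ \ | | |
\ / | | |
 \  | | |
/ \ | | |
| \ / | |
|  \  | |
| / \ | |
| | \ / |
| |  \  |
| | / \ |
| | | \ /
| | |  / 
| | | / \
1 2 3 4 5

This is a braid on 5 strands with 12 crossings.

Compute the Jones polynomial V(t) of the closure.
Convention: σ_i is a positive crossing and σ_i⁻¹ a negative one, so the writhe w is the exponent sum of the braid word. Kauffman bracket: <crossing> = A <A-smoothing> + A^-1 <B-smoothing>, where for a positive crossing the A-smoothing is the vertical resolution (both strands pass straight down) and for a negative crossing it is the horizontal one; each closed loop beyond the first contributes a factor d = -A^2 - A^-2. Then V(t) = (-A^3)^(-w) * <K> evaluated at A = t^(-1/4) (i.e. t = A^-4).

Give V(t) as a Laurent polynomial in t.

Reading the diagram top to bottom ('/'-over between positions i,i+1 = s_i, '\'-over = s_i^-1): braid word = s1^-1 s1^-1 s2^-1 s1^-1 s2^-1 s1^-1 s2^-1 s1^-1 s1^-1 s2^-1 s3^-1 s4.
The presented braid s1^-1 s1^-1 s2^-1 s1^-1 s2^-1 s1^-1 s2^-1 s1^-1 s1^-1 s2^-1 s3^-1 s4 on 5 strands reduces by inverse Markov moves (closure unchanged at each step):
  Destabilize: the word has the form β·s4 where s4 occurs only as the final letter (β ∈ B_4); drop it and the last strand → 4 strands.
  Destabilize: the word has the form β·s3^-1 where s3^-1 occurs only as the final letter (β ∈ B_3); drop it and the last strand → 3 strands.
Reduced to β = s1^-1 s1^-1 s2^-1 s1^-1 s2^-1 s1^-1 s2^-1 s1^-1 s1^-1 s2^-1 on 3 strands, 10 crossings.
Compute on β:
Braid: s1^-1 s1^-1 s2^-1 s1^-1 s2^-1 s1^-1 s2^-1 s1^-1 s1^-1 s2^-1 on 3 strands, 10 crossings.
Writhe w = (#positive) - (#negative) = 0 - 10 = -10.
Computing the Kauffman bracket via state sum. There are 2^10 = 1024 states.
Smooth each crossing (0=||, 1=⌣⌢); contribution A^(Σ sign_k(1-2s_k)) * d^(L-1).
Tabulate the states by total A-exponent and number of loops L (A-exp: L × count):
  A^10: L=3 ×1
  A^8: L=2 ×4, L=4 ×6
  A^6: L=1 ×4, L=3 ×30, L=5 ×11
  A^4: L=2 ×48, L=4 ×65, L=6 ×7
  A^2: L=1 ×24, L=3 ×140, L=5 ×45, L=7 ×1
  A^0: L=2 ×129, L=4 ×117, L=6 ×6
  A^-2: L=1 ×43, L=3 ×151, L=5 ×16
  A^-4: L=2 ×96, L=4 ×24
  A^-6: L=1 ×24, L=3 ×21
  A^-8: L=2 ×10
  A^-10: L=3 ×1
Each group contributes A^e * Σ count * d^(L-1):
Powers of d = -A^2 - A^-2: d^2 = A^4 + 2 + A^-4; d^3 = -A^6 - 3*A^2 - 3*A^-2 - A^-6; d^4 = A^8 + 4*A^4 + 6 + 4*A^-4 + A^-8; d^5 = -A^10 - 5*A^6 - 10*A^2 - 10*A^-2 - 5*A^-6 - A^-10; d^6 = A^12 + 6*A^8 + 15*A^4 + 20 + 15*A^-4 + 6*A^-8 + A^-12.
  A^10 * (d^2) = A^14 + 2*A^10 + A^6
  A^8 * (4*d + 6*d^3) = -6*A^14 - 22*A^10 - 22*A^6 - 6*A^2
  A^6 * (4 + 30*d^2 + 11*d^4) = 11*A^14 + 74*A^10 + 130*A^6 + 74*A^2 + 11*A^-2
  A^4 * (48*d + 65*d^3 + 7*d^5) = -7*A^14 - 100*A^10 - 313*A^6 - 313*A^2 - 100*A^-2 - 7*A^-6
  A^2 * (24 + 140*d^2 + 45*d^4 + d^6) = A^14 + 51*A^10 + 335*A^6 + 594*A^2 + 335*A^-2 + 51*A^-6 + A^-10
  A^0 * (129*d + 117*d^3 + 6*d^5) = -6*A^10 - 147*A^6 - 540*A^2 - 540*A^-2 - 147*A^-6 - 6*A^-10
  A^-2 * (43 + 151*d^2 + 16*d^4) = 16*A^6 + 215*A^2 + 441*A^-2 + 215*A^-6 + 16*A^-10
  A^-4 * (96*d + 24*d^3) = -24*A^2 - 168*A^-2 - 168*A^-6 - 24*A^-10
  A^-6 * (24 + 21*d^2) = 21*A^-2 + 66*A^-6 + 21*A^-10
  A^-8 * (10*d) = -10*A^-6 - 10*A^-10
  A^-10 * (d^2) = A^-6 + 2*A^-10 + A^-14
Summing the groups: <K> = -A^10 + A^-6 + A^-14
Normalise by the writhe: (-A^3)^(-w) = (-A^3)^(10) = A^30, so f(A) = A^30 * <K> = -A^40 + A^24 + A^16.
Substitute A = t^(-1/4), i.e. A^e → t^(-e/4): V(t) = t^-4 + t^-6 - t^-10

Answer: t^-4 + t^-6 - t^-10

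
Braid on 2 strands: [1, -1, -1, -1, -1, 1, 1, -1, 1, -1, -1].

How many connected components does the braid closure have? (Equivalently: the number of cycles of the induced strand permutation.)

Track the strand permutation on 2 strands, starting from identity.
  step 1: s1 swaps positions 1,2 -> [2 1]
  step 2: s1^-1 swaps positions 1,2 -> [1 2]
  step 3: s1^-1 swaps positions 1,2 -> [2 1]
  step 4: s1^-1 swaps positions 1,2 -> [1 2]
  step 5: s1^-1 swaps positions 1,2 -> [2 1]
  step 6: s1 swaps positions 1,2 -> [1 2]
  step 7: s1 swaps positions 1,2 -> [2 1]
  step 8: s1^-1 swaps positions 1,2 -> [1 2]
  step 9: s1 swaps positions 1,2 -> [2 1]
  step 10: s1^-1 swaps positions 1,2 -> [1 2]
  step 11: s1^-1 swaps positions 1,2 -> [2 1]
Final permutation (position -> original strand): [2 1]
Closure components = cycle count of this permutation = 1.

Answer: 1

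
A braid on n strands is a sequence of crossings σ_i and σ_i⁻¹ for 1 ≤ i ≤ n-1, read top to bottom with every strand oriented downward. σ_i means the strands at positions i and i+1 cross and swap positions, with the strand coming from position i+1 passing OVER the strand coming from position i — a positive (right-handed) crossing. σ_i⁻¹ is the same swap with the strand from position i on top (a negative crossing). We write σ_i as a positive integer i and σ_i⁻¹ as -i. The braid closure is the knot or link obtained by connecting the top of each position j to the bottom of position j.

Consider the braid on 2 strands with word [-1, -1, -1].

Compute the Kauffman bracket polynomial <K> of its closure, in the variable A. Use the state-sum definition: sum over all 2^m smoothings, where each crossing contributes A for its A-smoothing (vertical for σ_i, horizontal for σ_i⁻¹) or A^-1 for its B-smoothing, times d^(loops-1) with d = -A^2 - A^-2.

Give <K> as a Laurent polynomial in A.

A^7 - A^3 - A^-5

Derivation:
Braid: s1^-1 s1^-1 s1^-1 on 2 strands, 3 crossings.
Writhe w = (#positive) - (#negative) = 0 - 3 = -3.
Enumerate smoothing states for the bracket polynomial. There are 2^3 = 8 states.
Each crossing splits two ways (0=vertical, 1=horizontal). The state's weight is A^(#A-smoothings - #B-smoothings) * d^(loops - 1).
  state 000: A-exp=-3, loops=2, term = A^-3 * d^1
  state 001: A-exp=-1, loops=1, term = A^-1 * d^0
  state 010: A-exp=-1, loops=1, term = A^-1 * d^0
  state 011: A-exp=+1, loops=2, term = A^1 * d^1
  state 100: A-exp=-1, loops=1, term = A^-1 * d^0
  state 101: A-exp=+1, loops=2, term = A^1 * d^1
  state 110: A-exp=+1, loops=2, term = A^1 * d^1
  state 111: A-exp=+3, loops=3, term = A^3 * d^2
Collect the terms by A-exponent (count of states per loop number):
Powers of d = -A^2 - A^-2: d^2 = A^4 + 2 + A^-4.
  A^3 * (d^2) = A^7 + 2*A^3 + A^-1
  A^1 * (3*d) = -3*A^3 - 3*A^-1
  A^-1 * (3) = 3*A^-1
  A^-3 * (d) = -A^-1 - A^-5
Summing the groups: <K> = A^7 - A^3 - A^-5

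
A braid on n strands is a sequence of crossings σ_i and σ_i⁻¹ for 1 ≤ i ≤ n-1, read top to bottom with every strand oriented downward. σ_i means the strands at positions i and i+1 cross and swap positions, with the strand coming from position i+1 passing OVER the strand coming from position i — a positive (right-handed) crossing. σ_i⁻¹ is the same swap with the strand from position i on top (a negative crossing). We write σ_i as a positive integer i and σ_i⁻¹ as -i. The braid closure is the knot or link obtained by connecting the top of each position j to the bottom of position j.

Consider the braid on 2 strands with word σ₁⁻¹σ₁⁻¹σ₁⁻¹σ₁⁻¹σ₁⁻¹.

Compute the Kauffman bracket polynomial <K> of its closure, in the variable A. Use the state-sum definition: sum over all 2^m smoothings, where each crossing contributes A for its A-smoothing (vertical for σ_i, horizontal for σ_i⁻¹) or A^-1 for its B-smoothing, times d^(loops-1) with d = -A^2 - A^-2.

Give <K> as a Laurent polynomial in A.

Braid: s1^-1 s1^-1 s1^-1 s1^-1 s1^-1 on 2 strands, 5 crossings.
Writhe w = (#positive) - (#negative) = 0 - 5 = -5.
State-sum expansion of <K>. There are 2^5 = 32 states.
For each crossing: s=0 is the vertical smoothing, s=1 horizontal. Crossing k contributes A^(sign_k * (1 - 2*s_k)); loop factor d = -A^2 - A^-2.
  state 00000: A-exp=-5, loops=2, term = A^-5 * d^1
  state 00001: A-exp=-3, loops=1, term = A^-3 * d^0
  state 00010: A-exp=-3, loops=1, term = A^-3 * d^0
  state 00011: A-exp=-1, loops=2, term = A^-1 * d^1
  state 00100: A-exp=-3, loops=1, term = A^-3 * d^0
  state 00101: A-exp=-1, loops=2, term = A^-1 * d^1
  state 00110: A-exp=-1, loops=2, term = A^-1 * d^1
  state 00111: A-exp=+1, loops=3, term = A^1 * d^2
  state 01000: A-exp=-3, loops=1, term = A^-3 * d^0
  state 01001: A-exp=-1, loops=2, term = A^-1 * d^1
  state 01010: A-exp=-1, loops=2, term = A^-1 * d^1
  state 01011: A-exp=+1, loops=3, term = A^1 * d^2
  state 01100: A-exp=-1, loops=2, term = A^-1 * d^1
  state 01101: A-exp=+1, loops=3, term = A^1 * d^2
  state 01110: A-exp=+1, loops=3, term = A^1 * d^2
  state 01111: A-exp=+3, loops=4, term = A^3 * d^3
  state 10000: A-exp=-3, loops=1, term = A^-3 * d^0
  state 10001: A-exp=-1, loops=2, term = A^-1 * d^1
  state 10010: A-exp=-1, loops=2, term = A^-1 * d^1
  state 10011: A-exp=+1, loops=3, term = A^1 * d^2
  state 10100: A-exp=-1, loops=2, term = A^-1 * d^1
  state 10101: A-exp=+1, loops=3, term = A^1 * d^2
  state 10110: A-exp=+1, loops=3, term = A^1 * d^2
  state 10111: A-exp=+3, loops=4, term = A^3 * d^3
  state 11000: A-exp=-1, loops=2, term = A^-1 * d^1
  state 11001: A-exp=+1, loops=3, term = A^1 * d^2
  state 11010: A-exp=+1, loops=3, term = A^1 * d^2
  state 11011: A-exp=+3, loops=4, term = A^3 * d^3
  state 11100: A-exp=+1, loops=3, term = A^1 * d^2
  state 11101: A-exp=+3, loops=4, term = A^3 * d^3
  state 11110: A-exp=+3, loops=4, term = A^3 * d^3
  state 11111: A-exp=+5, loops=5, term = A^5 * d^4
Collect the terms by A-exponent (count of states per loop number):
Powers of d = -A^2 - A^-2: d^2 = A^4 + 2 + A^-4; d^3 = -A^6 - 3*A^2 - 3*A^-2 - A^-6; d^4 = A^8 + 4*A^4 + 6 + 4*A^-4 + A^-8.
  A^5 * (d^4) = A^13 + 4*A^9 + 6*A^5 + 4*A + A^-3
  A^3 * (5*d^3) = -5*A^9 - 15*A^5 - 15*A - 5*A^-3
  A^1 * (10*d^2) = 10*A^5 + 20*A + 10*A^-3
  A^-1 * (10*d) = -10*A - 10*A^-3
  A^-3 * (5) = 5*A^-3
  A^-5 * (d) = -A^-3 - A^-7
Summing the groups: <K> = A^13 - A^9 + A^5 - A - A^-7

Answer: A^13 - A^9 + A^5 - A - A^-7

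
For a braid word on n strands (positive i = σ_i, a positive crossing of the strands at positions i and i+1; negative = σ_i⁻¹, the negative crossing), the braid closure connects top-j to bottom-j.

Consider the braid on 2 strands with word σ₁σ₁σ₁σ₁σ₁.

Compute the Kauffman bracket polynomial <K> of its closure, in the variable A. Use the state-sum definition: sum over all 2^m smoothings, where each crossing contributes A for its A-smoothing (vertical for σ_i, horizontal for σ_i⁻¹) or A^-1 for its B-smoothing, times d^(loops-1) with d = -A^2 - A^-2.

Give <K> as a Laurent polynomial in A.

Braid: s1 s1 s1 s1 s1 on 2 strands, 5 crossings.
Writhe w = (#positive) - (#negative) = 5 - 0 = 5.
Enumerate smoothing states for the bracket polynomial. There are 2^5 = 32 states.
Each crossing splits two ways (0=vertical, 1=horizontal). The state's weight is A^(#A-smoothings - #B-smoothings) * d^(loops - 1).
  state 00000: A-exp=+5, loops=2, term = A^5 * d^1
  state 00001: A-exp=+3, loops=1, term = A^3 * d^0
  state 00010: A-exp=+3, loops=1, term = A^3 * d^0
  state 00011: A-exp=+1, loops=2, term = A^1 * d^1
  state 00100: A-exp=+3, loops=1, term = A^3 * d^0
  state 00101: A-exp=+1, loops=2, term = A^1 * d^1
  state 00110: A-exp=+1, loops=2, term = A^1 * d^1
  state 00111: A-exp=-1, loops=3, term = A^-1 * d^2
  state 01000: A-exp=+3, loops=1, term = A^3 * d^0
  state 01001: A-exp=+1, loops=2, term = A^1 * d^1
  state 01010: A-exp=+1, loops=2, term = A^1 * d^1
  state 01011: A-exp=-1, loops=3, term = A^-1 * d^2
  state 01100: A-exp=+1, loops=2, term = A^1 * d^1
  state 01101: A-exp=-1, loops=3, term = A^-1 * d^2
  state 01110: A-exp=-1, loops=3, term = A^-1 * d^2
  state 01111: A-exp=-3, loops=4, term = A^-3 * d^3
  state 10000: A-exp=+3, loops=1, term = A^3 * d^0
  state 10001: A-exp=+1, loops=2, term = A^1 * d^1
  state 10010: A-exp=+1, loops=2, term = A^1 * d^1
  state 10011: A-exp=-1, loops=3, term = A^-1 * d^2
  state 10100: A-exp=+1, loops=2, term = A^1 * d^1
  state 10101: A-exp=-1, loops=3, term = A^-1 * d^2
  state 10110: A-exp=-1, loops=3, term = A^-1 * d^2
  state 10111: A-exp=-3, loops=4, term = A^-3 * d^3
  state 11000: A-exp=+1, loops=2, term = A^1 * d^1
  state 11001: A-exp=-1, loops=3, term = A^-1 * d^2
  state 11010: A-exp=-1, loops=3, term = A^-1 * d^2
  state 11011: A-exp=-3, loops=4, term = A^-3 * d^3
  state 11100: A-exp=-1, loops=3, term = A^-1 * d^2
  state 11101: A-exp=-3, loops=4, term = A^-3 * d^3
  state 11110: A-exp=-3, loops=4, term = A^-3 * d^3
  state 11111: A-exp=-5, loops=5, term = A^-5 * d^4
Collect the terms by A-exponent (count of states per loop number):
Powers of d = -A^2 - A^-2: d^2 = A^4 + 2 + A^-4; d^3 = -A^6 - 3*A^2 - 3*A^-2 - A^-6; d^4 = A^8 + 4*A^4 + 6 + 4*A^-4 + A^-8.
  A^5 * (d) = -A^7 - A^3
  A^3 * (5) = 5*A^3
  A^1 * (10*d) = -10*A^3 - 10*A^-1
  A^-1 * (10*d^2) = 10*A^3 + 20*A^-1 + 10*A^-5
  A^-3 * (5*d^3) = -5*A^3 - 15*A^-1 - 15*A^-5 - 5*A^-9
  A^-5 * (d^4) = A^3 + 4*A^-1 + 6*A^-5 + 4*A^-9 + A^-13
Summing the groups: <K> = -A^7 - A^-1 + A^-5 - A^-9 + A^-13

Answer: -A^7 - A^-1 + A^-5 - A^-9 + A^-13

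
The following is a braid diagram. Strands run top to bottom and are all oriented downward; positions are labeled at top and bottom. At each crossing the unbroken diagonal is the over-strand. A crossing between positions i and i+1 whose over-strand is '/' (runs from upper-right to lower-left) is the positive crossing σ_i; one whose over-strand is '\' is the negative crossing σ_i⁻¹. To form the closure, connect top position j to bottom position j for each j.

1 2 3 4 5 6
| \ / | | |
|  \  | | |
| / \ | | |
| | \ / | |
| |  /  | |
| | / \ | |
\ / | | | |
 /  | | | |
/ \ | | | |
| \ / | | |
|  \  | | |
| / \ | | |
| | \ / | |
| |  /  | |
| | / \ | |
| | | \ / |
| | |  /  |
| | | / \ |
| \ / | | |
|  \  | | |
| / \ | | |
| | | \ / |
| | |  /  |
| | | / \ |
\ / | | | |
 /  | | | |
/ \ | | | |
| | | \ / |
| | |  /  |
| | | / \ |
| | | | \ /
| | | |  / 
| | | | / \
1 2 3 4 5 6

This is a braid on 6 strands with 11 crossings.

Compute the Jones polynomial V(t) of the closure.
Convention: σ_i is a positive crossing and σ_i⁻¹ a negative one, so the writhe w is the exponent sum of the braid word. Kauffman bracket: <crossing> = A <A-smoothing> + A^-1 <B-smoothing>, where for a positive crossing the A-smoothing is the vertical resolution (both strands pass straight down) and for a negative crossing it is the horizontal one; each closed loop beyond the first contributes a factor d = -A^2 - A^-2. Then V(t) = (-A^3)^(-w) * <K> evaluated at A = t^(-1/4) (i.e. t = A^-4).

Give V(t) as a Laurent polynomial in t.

Reading the diagram top to bottom ('/'-over between positions i,i+1 = s_i, '\'-over = s_i^-1): braid word = s2^-1 s3 s1 s2^-1 s3 s4 s2^-1 s4 s1 s4 s5.
The presented braid s2^-1 s3 s1 s2^-1 s3 s4 s2^-1 s4 s1 s4 s5 on 6 strands reduces by inverse Markov moves (closure unchanged at each step):
  Destabilize: the word has the form β·s5 where s5 occurs only as the final letter (β ∈ B_5); drop it and the last strand → 5 strands.
Reduced to β = s2^-1 s3 s1 s2^-1 s3 s4 s2^-1 s4 s1 s4 on 5 strands, 10 crossings.
Compute on β:
Braid: s2^-1 s3 s1 s2^-1 s3 s4 s2^-1 s4 s1 s4 on 5 strands, 10 crossings.
Writhe w = (#positive) - (#negative) = 7 - 3 = 4.
State-sum expansion of <K>. There are 2^10 = 1024 states.
For each crossing: s=0 is the vertical smoothing, s=1 horizontal. Crossing k contributes A^(sign_k * (1 - 2*s_k)); loop factor d = -A^2 - A^-2.
Tabulate the states by total A-exponent and number of loops L (A-exp: L × count):
  A^10: L=6 ×1
  A^8: L=5 ×10
  A^6: L=4 ×42, L=6 ×3
  A^4: L=3 ×95, L=5 ×24, L=7 ×1
  A^2: L=2 ×117, L=4 ×86, L=6 ×7
  A^0: L=1 ×63, L=3 ×157, L=5 ×32
  A^-2: L=2 ×120, L=4 ×87, L=6 ×3
  A^-4: L=3 ×99, L=5 ×21
  A^-6: L=4 ×43, L=6 ×2
  A^-8: L=5 ×10
  A^-10: L=6 ×1
Each group contributes A^e * Σ count * d^(L-1):
Powers of d = -A^2 - A^-2: d^2 = A^4 + 2 + A^-4; d^3 = -A^6 - 3*A^2 - 3*A^-2 - A^-6; d^4 = A^8 + 4*A^4 + 6 + 4*A^-4 + A^-8; d^5 = -A^10 - 5*A^6 - 10*A^2 - 10*A^-2 - 5*A^-6 - A^-10; d^6 = A^12 + 6*A^8 + 15*A^4 + 20 + 15*A^-4 + 6*A^-8 + A^-12.
  A^10 * (d^5) = -A^20 - 5*A^16 - 10*A^12 - 10*A^8 - 5*A^4 - 1
  A^8 * (10*d^4) = 10*A^16 + 40*A^12 + 60*A^8 + 40*A^4 + 10
  A^6 * (42*d^3 + 3*d^5) = -3*A^16 - 57*A^12 - 156*A^8 - 156*A^4 - 57 - 3*A^-4
  A^4 * (95*d^2 + 24*d^4 + d^6) = A^16 + 30*A^12 + 206*A^8 + 354*A^4 + 206 + 30*A^-4 + A^-8
  A^2 * (117*d + 86*d^3 + 7*d^5) = -7*A^12 - 121*A^8 - 445*A^4 - 445 - 121*A^-4 - 7*A^-8
  A^0 * (63 + 157*d^2 + 32*d^4) = 32*A^8 + 285*A^4 + 569 + 285*A^-4 + 32*A^-8
  A^-2 * (120*d + 87*d^3 + 3*d^5) = -3*A^8 - 102*A^4 - 411 - 411*A^-4 - 102*A^-8 - 3*A^-12
  A^-4 * (99*d^2 + 21*d^4) = 21*A^4 + 183 + 324*A^-4 + 183*A^-8 + 21*A^-12
  A^-6 * (43*d^3 + 2*d^5) = -2*A^4 - 53 - 149*A^-4 - 149*A^-8 - 53*A^-12 - 2*A^-16
  A^-8 * (10*d^4) = 10 + 40*A^-4 + 60*A^-8 + 40*A^-12 + 10*A^-16
  A^-10 * (d^5) = -1 - 5*A^-4 - 10*A^-8 - 10*A^-12 - 5*A^-16 - A^-20
Summing the groups: <K> = -A^20 + 3*A^16 - 4*A^12 + 8*A^8 - 10*A^4 + 10 - 10*A^-4 + 8*A^-8 - 5*A^-12 + 3*A^-16 - A^-20
Normalise by the writhe: (-A^3)^(-w) = (-A^3)^(-4) = A^-12, so f(A) = A^-12 * <K> = -A^8 + 3*A^4 - 4 + 8*A^-4 - 10*A^-8 + 10*A^-12 - 10*A^-16 + 8*A^-20 - 5*A^-24 + 3*A^-28 - A^-32.
Substitute A = t^(-1/4), i.e. A^e → t^(-e/4): V(t) = -t^8 + 3*t^7 - 5*t^6 + 8*t^5 - 10*t^4 + 10*t^3 - 10*t^2 + 8*t - 4 + 3*t^-1 - t^-2

Answer: -t^8 + 3*t^7 - 5*t^6 + 8*t^5 - 10*t^4 + 10*t^3 - 10*t^2 + 8*t - 4 + 3*t^-1 - t^-2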